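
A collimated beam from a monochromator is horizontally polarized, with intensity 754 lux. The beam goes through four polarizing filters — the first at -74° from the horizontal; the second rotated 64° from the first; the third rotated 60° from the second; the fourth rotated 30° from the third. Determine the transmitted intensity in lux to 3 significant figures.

I ≈ 2.06 lux

I₁ = 754 lux · cos²(74°) = 57.29 lux.
I₂ = I₁ · cos²(64°) = 57.29 · 0.1922 = 11.01 lux.
I₃ = I₂ · cos²(60°) = 11.01 · 0.25 = 2.752 lux.
I₄ = I₃ · cos²(30°) = 2.752 · 0.75 = 2.064 lux.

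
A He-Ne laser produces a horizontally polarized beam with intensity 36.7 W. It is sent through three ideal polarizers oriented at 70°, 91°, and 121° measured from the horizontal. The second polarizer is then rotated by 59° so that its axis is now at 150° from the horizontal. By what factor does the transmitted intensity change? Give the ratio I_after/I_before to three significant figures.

I_new/I_old ≈ 0.0353

Before rotation:
I₁ = I₀ cos²(70° − 0°) = I₀ cos²(70°) = 0.117 I₀.
I₂ = I₁ cos²(91° − 70°) = 0.117 I₀ · cos²(21°) = 0.102 I₀.
I₃ = I₂ cos²(121° − 91°) = 0.102 I₀ · cos²(30°) = 0.07647 I₀.
After rotation:
I₁ = I₀ cos²(70° − 0°) = I₀ cos²(70°) = 0.117 I₀.
I₂ = I₁ cos²(150° − 70°) = 0.117 I₀ · cos²(80°) = 0.003527 I₀.
I₃ = I₂ cos²(121° − 150°) = 0.003527 I₀ · cos²(29°) = 0.002698 I₀.
Ratio = 0.002698 / 0.07647 = 0.03529.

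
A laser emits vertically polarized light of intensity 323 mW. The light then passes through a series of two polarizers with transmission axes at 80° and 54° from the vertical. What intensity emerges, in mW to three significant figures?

I ≈ 7.87 mW

I₁ = 323 mW · cos²(80°) = 9.74 mW.
I₂ = I₁ · cos²(26°) = 9.74 · 0.8078 = 7.868 mW.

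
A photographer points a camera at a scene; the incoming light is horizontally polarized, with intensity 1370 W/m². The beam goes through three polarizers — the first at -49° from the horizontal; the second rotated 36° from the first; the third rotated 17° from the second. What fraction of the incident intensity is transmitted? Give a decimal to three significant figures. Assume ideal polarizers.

I₁ = 1370 W/m² · cos²(49°) = 589.7 W/m².
I₂ = I₁ · cos²(36°) = 589.7 · 0.6545 = 385.9 W/m².
I₃ = I₂ · cos²(17°) = 385.9 · 0.9145 = 353 W/m².
Transmitted fraction = 0.2576.

I/I₀ ≈ 0.258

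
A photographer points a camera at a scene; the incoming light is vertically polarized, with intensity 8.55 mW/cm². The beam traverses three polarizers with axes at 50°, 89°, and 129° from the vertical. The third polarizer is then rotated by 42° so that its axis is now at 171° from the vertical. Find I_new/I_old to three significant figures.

I_new/I_old ≈ 0.0330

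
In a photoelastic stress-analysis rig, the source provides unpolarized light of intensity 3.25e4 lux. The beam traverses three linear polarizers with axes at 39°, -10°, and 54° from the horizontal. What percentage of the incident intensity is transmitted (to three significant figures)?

≈ 4.14%

Unpolarized light through the first polarizer → I₁ = 3.25e4 lux/2 = 1.625e+04 lux, polarized at 39°.
I₂ = I₁ · cos²(49°) = 1.625e+04 · 0.4304 = 6994 lux.
I₃ = I₂ · cos²(64°) = 6994 · 0.1922 = 1344 lux.
That is 4.136% of the incident intensity.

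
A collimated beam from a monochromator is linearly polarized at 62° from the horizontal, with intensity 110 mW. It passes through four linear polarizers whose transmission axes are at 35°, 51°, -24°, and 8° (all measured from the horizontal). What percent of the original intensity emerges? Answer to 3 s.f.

≈ 3.53%

I₁ = 110 mW · cos²(27°) = 87.33 mW.
I₂ = I₁ · cos²(16°) = 87.33 · 0.924 = 80.69 mW.
I₃ = I₂ · cos²(75°) = 80.69 · 0.06699 = 5.405 mW.
I₄ = I₃ · cos²(32°) = 5.405 · 0.7192 = 3.888 mW.
That is 3.534% of the incident intensity.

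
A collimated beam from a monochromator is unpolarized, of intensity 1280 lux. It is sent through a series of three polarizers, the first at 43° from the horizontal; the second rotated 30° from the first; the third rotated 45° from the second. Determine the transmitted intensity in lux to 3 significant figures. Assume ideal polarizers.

Unpolarized light through the first polarizer → I₁ = 1280 lux/2 = 640 lux, polarized at 43°.
I₂ = I₁ · cos²(30°) = 640 · 0.75 = 480 lux.
I₃ = I₂ · cos²(45°) = 480 · 0.5 = 240 lux.

I ≈ 240 lux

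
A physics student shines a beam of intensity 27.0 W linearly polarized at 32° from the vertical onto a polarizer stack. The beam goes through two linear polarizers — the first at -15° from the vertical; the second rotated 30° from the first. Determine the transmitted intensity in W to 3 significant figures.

I ≈ 9.42 W

By Malus's law, I₁ = 27.0 W · cos²(47°) = 12.56 W.
I₂ = I₁ · cos²(30°) = 12.56 · 0.75 = 9.419 W.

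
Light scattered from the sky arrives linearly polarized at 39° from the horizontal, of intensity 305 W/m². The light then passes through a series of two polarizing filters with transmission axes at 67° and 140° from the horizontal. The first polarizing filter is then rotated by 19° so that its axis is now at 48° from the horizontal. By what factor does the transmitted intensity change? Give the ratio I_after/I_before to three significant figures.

I_new/I_old ≈ 0.0178

Before rotation:
I₁ = I₀ cos²(67° − 39°) = I₀ cos²(28°) = 0.7796 I₀.
I₂ = I₁ cos²(140° − 67°) = 0.7796 I₀ · cos²(73°) = 0.06664 I₀.
After rotation:
I₁ = I₀ cos²(48° − 39°) = I₀ cos²(9°) = 0.9755 I₀.
Angle between axes 1 and 2: 88°. I₂ = 0.9755 I₀ · cos²(88°) = 0.001188 I₀.
Ratio = 0.001188 / 0.06664 = 0.01783.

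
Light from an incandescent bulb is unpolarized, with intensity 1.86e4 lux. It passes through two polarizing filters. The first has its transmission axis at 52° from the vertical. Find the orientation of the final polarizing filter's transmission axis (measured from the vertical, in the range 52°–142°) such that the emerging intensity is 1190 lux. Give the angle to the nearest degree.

Unpolarized light through the first polarizer → I₁ = ½ I₀, now polarized at 52°.
Target fraction: 1190 / 1.86e4 lux = 0.06398 of I₀.
Need I₂/I₀ = 0.06398, so cos²(θ − 52°) = 0.06398 / 0.5 = 0.128.
θ − 52° = arccos(√0.128) = 69.0°, giving θ ≈ 52 + 69.0 = 121.0°.

θ ≈ 121°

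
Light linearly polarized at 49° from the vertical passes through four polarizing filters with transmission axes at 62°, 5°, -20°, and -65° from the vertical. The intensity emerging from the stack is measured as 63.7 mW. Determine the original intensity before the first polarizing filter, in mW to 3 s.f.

I₀ ≈ 551 mW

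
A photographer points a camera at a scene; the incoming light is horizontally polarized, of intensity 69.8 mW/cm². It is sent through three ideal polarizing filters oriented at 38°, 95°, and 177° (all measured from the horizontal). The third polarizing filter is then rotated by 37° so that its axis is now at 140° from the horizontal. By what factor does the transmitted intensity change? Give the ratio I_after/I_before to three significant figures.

Before rotation:
I₁ = I₀ cos²(38° − 0°) = I₀ cos²(38°) = 0.621 I₀.
I₂ = I₁ cos²(95° − 38°) = 0.621 I₀ · cos²(57°) = 0.1842 I₀.
I₃ = I₂ cos²(177° − 95°) = 0.1842 I₀ · cos²(82°) = 0.003568 I₀.
After rotation:
I₁ = I₀ cos²(38° − 0°) = I₀ cos²(38°) = 0.621 I₀.
I₂ = I₁ cos²(95° − 38°) = 0.621 I₀ · cos²(57°) = 0.1842 I₀.
I₃ = I₂ cos²(140° − 95°) = 0.1842 I₀ · cos²(45°) = 0.0921 I₀.
Ratio = 0.0921 / 0.003568 = 25.81.

I_new/I_old ≈ 25.8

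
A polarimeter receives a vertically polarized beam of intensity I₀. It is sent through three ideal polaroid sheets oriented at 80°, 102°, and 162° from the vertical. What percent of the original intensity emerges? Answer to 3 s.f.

≈ 0.648%

I₁ = I₀ cos²(80° − 0°) = I₀ cos²(80°) = 0.03015 I₀.
I₂ = I₁ cos²(102° − 80°) = 0.03015 I₀ · cos²(22°) = 0.02592 I₀.
I₃ = I₂ cos²(162° − 102°) = 0.02592 I₀ · cos²(60°) = 0.006481 I₀.
That is 0.6481% of the incident intensity.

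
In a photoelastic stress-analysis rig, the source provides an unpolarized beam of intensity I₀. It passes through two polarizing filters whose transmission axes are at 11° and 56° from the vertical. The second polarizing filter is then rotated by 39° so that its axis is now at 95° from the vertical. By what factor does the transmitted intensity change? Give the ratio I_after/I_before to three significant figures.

I_new/I_old ≈ 0.0219

Before rotation:
Unpolarized light through the first polarizer → I₁ = ½ I₀, now polarized at 11°.
I₂ = I₁ cos²(56° − 11°) = 0.5 I₀ · cos²(45°) = 0.25 I₀.
After rotation:
Unpolarized light through the first polarizer → I₁ = ½ I₀, now polarized at 11°.
I₂ = I₁ cos²(95° − 11°) = 0.5 I₀ · cos²(84°) = 0.005463 I₀.
Ratio = 0.005463 / 0.25 = 0.02185.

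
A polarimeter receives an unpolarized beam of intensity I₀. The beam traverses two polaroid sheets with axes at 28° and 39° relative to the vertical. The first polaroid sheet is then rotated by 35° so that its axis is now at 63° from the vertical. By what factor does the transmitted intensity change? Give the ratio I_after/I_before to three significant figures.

I_new/I_old ≈ 0.866

Before rotation:
Unpolarized light through the first polarizer → I₁ = ½ I₀, now polarized at 28°.
I₂ = I₁ cos²(39° − 28°) = 0.5 I₀ · cos²(11°) = 0.4818 I₀.
After rotation:
Unpolarized light through the first polarizer → I₁ = ½ I₀, now polarized at 63°.
I₂ = I₁ cos²(39° − 63°) = 0.5 I₀ · cos²(24°) = 0.4173 I₀.
Ratio = 0.4173 / 0.4818 = 0.8661.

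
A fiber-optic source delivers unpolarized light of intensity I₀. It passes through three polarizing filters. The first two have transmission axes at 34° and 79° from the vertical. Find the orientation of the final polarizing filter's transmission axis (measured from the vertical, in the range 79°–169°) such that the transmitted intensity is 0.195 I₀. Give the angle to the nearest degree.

θ ≈ 107°

Unpolarized light through the first polarizer → I₁ = ½ I₀, now polarized at 34°.
I₂ = I₁ cos²(79° − 34°) = 0.5 I₀ · cos²(45°) = 0.25 I₀.
Need I₃/I₀ = 0.195, so cos²(θ − 79°) = 0.195 / 0.25 = 0.78.
θ − 79° = arccos(√0.78) = 28.0°, giving θ ≈ 79 + 28.0 = 107.0°.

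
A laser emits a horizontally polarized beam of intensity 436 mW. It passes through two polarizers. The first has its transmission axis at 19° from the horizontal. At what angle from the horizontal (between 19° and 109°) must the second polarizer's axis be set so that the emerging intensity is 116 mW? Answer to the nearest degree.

θ ≈ 76°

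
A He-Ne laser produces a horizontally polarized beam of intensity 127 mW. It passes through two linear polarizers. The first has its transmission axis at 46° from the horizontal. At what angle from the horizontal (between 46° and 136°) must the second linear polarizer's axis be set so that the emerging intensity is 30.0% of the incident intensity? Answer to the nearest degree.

By Malus's law, I₁ = I₀ cos²(46° − 0°) = I₀ cos²(46°) = 0.4826 I₀.
Need I₂/I₀ = 0.3, so cos²(θ − 46°) = 0.3 / 0.4826 = 0.6217.
θ − 46° = arccos(√0.6217) = 38.0°, giving θ ≈ 46 + 38.0 = 84.0°.

θ ≈ 84°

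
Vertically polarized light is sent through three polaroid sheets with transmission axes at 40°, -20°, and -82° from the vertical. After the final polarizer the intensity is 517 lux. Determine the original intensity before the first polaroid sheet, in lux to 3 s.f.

I₀ ≈ 1.60e4 lux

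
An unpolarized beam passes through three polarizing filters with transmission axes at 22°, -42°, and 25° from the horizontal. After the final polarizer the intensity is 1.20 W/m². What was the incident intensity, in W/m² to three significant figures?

I₀ ≈ 81.8 W/m²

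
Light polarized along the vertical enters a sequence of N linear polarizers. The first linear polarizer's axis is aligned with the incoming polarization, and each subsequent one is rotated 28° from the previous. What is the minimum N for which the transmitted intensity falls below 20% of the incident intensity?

N = 8

First polarizer is aligned with the polarization: full transmission.
Each further stage multiplies by cos²(28°) = 0.7796.
After N polarizers: T = 0.7796^(N−1). Require T < 0.20 ⇒ N−1 > ln(0.20)/ln(0.7796) = 6.46, so N−1 ≥ 7 and N = 8.
Check: N=8 gives T = 0.175 < 0.20; N=7 gives T = 0.2245.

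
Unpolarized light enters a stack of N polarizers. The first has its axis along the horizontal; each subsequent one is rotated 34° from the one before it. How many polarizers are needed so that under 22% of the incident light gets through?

N = 4

First polarizer halves the unpolarized light: factor 1/2.
Each further stage multiplies by cos²(34°) = 0.6873.
After N polarizers: T = 0.5·0.6873^(N−1). Require T < 0.22 ⇒ N−1 > ln(0.22/0.5)/ln(0.6873) = 2.19, so N−1 ≥ 3 and N = 4.
Check: N=4 gives T = 0.1623 < 0.22; N=3 gives T = 0.2362.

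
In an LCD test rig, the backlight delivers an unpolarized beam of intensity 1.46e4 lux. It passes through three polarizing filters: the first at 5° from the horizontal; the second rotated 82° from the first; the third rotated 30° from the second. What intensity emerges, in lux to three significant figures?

I ≈ 106 lux

Unpolarized light through the first polarizer → I₁ = 1.46e4 lux/2 = 7300 lux, polarized at 5°.
I₂ = I₁ · cos²(82°) = 7300 · 0.01937 = 141.4 lux.
I₃ = I₂ · cos²(30°) = 141.4 · 0.75 = 106 lux.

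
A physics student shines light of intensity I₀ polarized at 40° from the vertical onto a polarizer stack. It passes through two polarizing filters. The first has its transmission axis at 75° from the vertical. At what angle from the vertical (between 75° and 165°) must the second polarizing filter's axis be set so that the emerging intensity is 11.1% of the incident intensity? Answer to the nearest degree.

By Malus's law, I₁ = I₀ cos²(75° − 40°) = I₀ cos²(35°) = 0.671 I₀.
Need I₂/I₀ = 0.111, so cos²(θ − 75°) = 0.111 / 0.671 = 0.1654.
θ − 75° = arccos(√0.1654) = 66.0°, giving θ ≈ 75 + 66.0 = 141.0°.

θ ≈ 141°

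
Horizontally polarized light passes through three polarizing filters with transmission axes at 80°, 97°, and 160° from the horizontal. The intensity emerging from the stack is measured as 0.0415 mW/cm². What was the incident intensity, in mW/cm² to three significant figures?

I₀ ≈ 7.30 mW/cm²

I₁ = I₀ cos²(80° − 0°) = I₀ cos²(80°) = 0.03015 I₀.
I₂ = I₁ cos²(97° − 80°) = 0.03015 I₀ · cos²(17°) = 0.02758 I₀.
I₃ = I₂ cos²(160° − 97°) = 0.02758 I₀ · cos²(63°) = 0.005684 I₀.
So 0.0415 mW/cm² = 0.005684 I₀, giving I₀ = 0.0415/0.005684 = 7.302 mW/cm².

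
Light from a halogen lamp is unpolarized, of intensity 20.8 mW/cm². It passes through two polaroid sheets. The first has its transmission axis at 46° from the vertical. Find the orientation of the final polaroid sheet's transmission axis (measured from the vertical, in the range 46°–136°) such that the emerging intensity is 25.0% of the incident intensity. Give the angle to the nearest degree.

Unpolarized light through the first polarizer → I₁ = ½ I₀, now polarized at 46°.
Need I₂/I₀ = 0.25, so cos²(θ − 46°) = 0.25 / 0.5 = 0.5.
θ − 46° = arccos(√0.5) = 45.0°, giving θ ≈ 46 + 45.0 = 91.0°.

θ ≈ 91°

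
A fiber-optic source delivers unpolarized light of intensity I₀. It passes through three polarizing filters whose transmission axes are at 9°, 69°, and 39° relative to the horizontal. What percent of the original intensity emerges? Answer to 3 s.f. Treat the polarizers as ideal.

Unpolarized light through the first polarizer → I₁ = ½ I₀, now polarized at 9°.
I₂ = I₁ cos²(69° − 9°) = 0.5 I₀ · cos²(60°) = 0.125 I₀.
I₃ = I₂ cos²(39° − 69°) = 0.125 I₀ · cos²(30°) = 0.09375 I₀.
That is 9.375% of the incident intensity.

≈ 9.38%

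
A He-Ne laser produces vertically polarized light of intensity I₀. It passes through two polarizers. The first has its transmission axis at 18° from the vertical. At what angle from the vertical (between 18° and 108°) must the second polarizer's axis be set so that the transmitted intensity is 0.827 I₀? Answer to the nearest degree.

By Malus's law, I₁ = I₀ cos²(18° − 0°) = I₀ cos²(18°) = 0.9045 I₀.
Need I₂/I₀ = 0.827, so cos²(θ − 18°) = 0.827 / 0.9045 = 0.9143.
θ − 18° = arccos(√0.9143) = 17.0°, giving θ ≈ 18 + 17.0 = 35.0°.

θ ≈ 35°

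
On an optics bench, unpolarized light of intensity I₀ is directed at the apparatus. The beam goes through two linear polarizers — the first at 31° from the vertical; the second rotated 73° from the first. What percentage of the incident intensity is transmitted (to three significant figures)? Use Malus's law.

≈ 4.27%

Unpolarized light through the first polarizer → I₁ = ½ I₀, now polarized at 31°.
I₂ = I₁ cos²(73°) = 0.5 · 0.08548 I₀ = 0.04274 I₀.
That is 4.274% of the incident intensity.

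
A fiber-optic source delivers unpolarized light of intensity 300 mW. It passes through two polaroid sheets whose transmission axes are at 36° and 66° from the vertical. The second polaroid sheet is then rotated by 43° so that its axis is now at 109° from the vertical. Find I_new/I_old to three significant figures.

I_new/I_old ≈ 0.114

Before rotation:
Unpolarized light through the first polarizer → I₁ = ½ I₀, now polarized at 36°.
I₂ = I₁ cos²(66° − 36°) = 0.5 I₀ · cos²(30°) = 0.375 I₀.
After rotation:
Unpolarized light through the first polarizer → I₁ = ½ I₀, now polarized at 36°.
I₂ = I₁ cos²(109° − 36°) = 0.5 I₀ · cos²(73°) = 0.04274 I₀.
Ratio = 0.04274 / 0.375 = 0.114.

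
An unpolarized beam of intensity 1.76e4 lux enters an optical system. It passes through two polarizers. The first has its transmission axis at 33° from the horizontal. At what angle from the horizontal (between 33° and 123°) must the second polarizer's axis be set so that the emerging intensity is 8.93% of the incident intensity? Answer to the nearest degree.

θ ≈ 98°

Unpolarized light through the first polarizer → I₁ = ½ I₀, now polarized at 33°.
Need I₂/I₀ = 0.0893, so cos²(θ − 33°) = 0.0893 / 0.5 = 0.1786.
θ − 33° = arccos(√0.1786) = 65.0°, giving θ ≈ 33 + 65.0 = 98.0°.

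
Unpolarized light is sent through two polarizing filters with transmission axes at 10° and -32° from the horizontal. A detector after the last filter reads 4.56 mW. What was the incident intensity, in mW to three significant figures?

I₀ ≈ 16.5 mW

Unpolarized light through the first polarizer → I₁ = ½ I₀, now polarized at 10°.
I₂ = I₁ cos²(-32° − 10°) = 0.5 I₀ · cos²(42°) = 0.2761 I₀.
So 4.56 mW = 0.2761 I₀, giving I₀ = 4.56/0.2761 = 16.51 mW.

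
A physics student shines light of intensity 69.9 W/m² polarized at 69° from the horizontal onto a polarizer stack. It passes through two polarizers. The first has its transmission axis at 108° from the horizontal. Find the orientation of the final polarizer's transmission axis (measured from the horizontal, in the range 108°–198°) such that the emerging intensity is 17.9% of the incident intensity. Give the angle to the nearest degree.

I₁ = I₀ cos²(108° − 69°) = I₀ cos²(39°) = 0.604 I₀.
Need I₂/I₀ = 0.179, so cos²(θ − 108°) = 0.179 / 0.604 = 0.2964.
θ − 108° = arccos(√0.2964) = 57.0°, giving θ ≈ 108 + 57.0 = 165.0°.

θ ≈ 165°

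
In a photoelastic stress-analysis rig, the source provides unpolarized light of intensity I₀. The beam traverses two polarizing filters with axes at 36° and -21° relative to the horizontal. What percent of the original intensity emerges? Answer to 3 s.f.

≈ 14.8%

Unpolarized light through the first polarizer → I₁ = ½ I₀, now polarized at 36°.
I₂ = I₁ cos²(-21° − 36°) = 0.5 I₀ · cos²(57°) = 0.1483 I₀.
That is 14.83% of the incident intensity.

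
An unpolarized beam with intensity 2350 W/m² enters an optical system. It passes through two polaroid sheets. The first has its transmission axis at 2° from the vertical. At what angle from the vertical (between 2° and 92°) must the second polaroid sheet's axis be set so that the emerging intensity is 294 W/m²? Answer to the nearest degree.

Unpolarized light through the first polarizer → I₁ = ½ I₀, now polarized at 2°.
Target fraction: 294 / 2350 W/m² = 0.1251 of I₀.
Need I₂/I₀ = 0.1251, so cos²(θ − 2°) = 0.1251 / 0.5 = 0.2502.
θ − 2° = arccos(√0.2502) = 60.0°, giving θ ≈ 2 + 60.0 = 62.0°.

θ ≈ 62°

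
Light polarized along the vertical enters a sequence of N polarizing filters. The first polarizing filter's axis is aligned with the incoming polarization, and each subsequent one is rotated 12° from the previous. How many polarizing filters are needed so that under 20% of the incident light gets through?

N = 38

First polarizer is aligned with the polarization: full transmission.
Each further stage multiplies by cos²(12°) = 0.9568.
After N polarizers: T = 0.9568^(N−1). Require T < 0.20 ⇒ N−1 > ln(0.20)/ln(0.9568) = 36.42, so N−1 ≥ 37 and N = 38.
Check: N=38 gives T = 0.195 < 0.20; N=37 gives T = 0.2038.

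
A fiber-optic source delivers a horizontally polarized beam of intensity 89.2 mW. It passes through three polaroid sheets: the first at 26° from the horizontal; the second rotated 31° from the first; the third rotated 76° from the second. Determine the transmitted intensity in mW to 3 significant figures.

I ≈ 3.10 mW

By Malus's law, I₁ = 89.2 mW · cos²(26°) = 72.06 mW.
I₂ = I₁ · cos²(31°) = 72.06 · 0.7347 = 52.94 mW.
I₃ = I₂ · cos²(76°) = 52.94 · 0.05853 = 3.099 mW.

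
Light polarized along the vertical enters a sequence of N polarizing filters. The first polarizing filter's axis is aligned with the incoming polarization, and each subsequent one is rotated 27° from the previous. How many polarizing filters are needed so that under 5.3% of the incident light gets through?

N = 14

First polarizer is aligned with the polarization: full transmission.
Each further stage multiplies by cos²(27°) = 0.7939.
After N polarizers: T = 0.7939^(N−1). Require T < 0.053 ⇒ N−1 > ln(0.053)/ln(0.7939) = 12.73, so N−1 ≥ 13 and N = 14.
Check: N=14 gives T = 0.04976 < 0.053; N=13 gives T = 0.06268.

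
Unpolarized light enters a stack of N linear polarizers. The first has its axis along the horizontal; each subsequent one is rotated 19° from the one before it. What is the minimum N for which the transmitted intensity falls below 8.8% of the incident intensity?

First polarizer halves the unpolarized light: factor 1/2.
Each further stage multiplies by cos²(19°) = 0.894.
After N polarizers: T = 0.5·0.894^(N−1). Require T < 0.088 ⇒ N−1 > ln(0.088/0.5)/ln(0.894) = 15.51, so N−1 ≥ 16 and N = 17.
Check: N=17 gives T = 0.08326 < 0.088; N=16 gives T = 0.09313.

N = 17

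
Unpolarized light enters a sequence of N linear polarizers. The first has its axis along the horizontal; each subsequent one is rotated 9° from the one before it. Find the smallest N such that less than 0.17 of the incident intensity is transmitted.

N = 45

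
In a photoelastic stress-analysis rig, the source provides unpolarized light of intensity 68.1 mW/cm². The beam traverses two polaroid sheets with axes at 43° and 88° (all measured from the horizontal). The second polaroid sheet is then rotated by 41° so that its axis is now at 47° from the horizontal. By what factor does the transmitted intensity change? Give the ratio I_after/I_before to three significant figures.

I_new/I_old ≈ 1.99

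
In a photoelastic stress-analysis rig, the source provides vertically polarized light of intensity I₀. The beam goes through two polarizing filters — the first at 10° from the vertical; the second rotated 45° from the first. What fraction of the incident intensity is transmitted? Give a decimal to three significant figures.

I₁ = I₀ cos²(10° − 0°) = I₀ cos²(10°) = 0.9698 I₀.
I₂ = I₁ cos²(45°) = 0.9698 · 0.5 I₀ = 0.4849 I₀.
Transmitted fraction = 0.4849.

≈ 0.485 I₀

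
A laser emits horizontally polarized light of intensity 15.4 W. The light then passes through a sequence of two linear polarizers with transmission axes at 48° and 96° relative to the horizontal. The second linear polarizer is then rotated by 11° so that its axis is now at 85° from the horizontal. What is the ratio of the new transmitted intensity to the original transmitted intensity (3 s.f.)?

Before rotation:
By Malus's law, I₁ = I₀ cos²(48° − 0°) = I₀ cos²(48°) = 0.4477 I₀.
I₂ = I₁ cos²(96° − 48°) = 0.4477 I₀ · cos²(48°) = 0.2005 I₀.
After rotation:
I₁ = I₀ cos²(48° − 0°) = I₀ cos²(48°) = 0.4477 I₀.
I₂ = I₁ cos²(85° − 48°) = 0.4477 I₀ · cos²(37°) = 0.2856 I₀.
Ratio = 0.2856 / 0.2005 = 1.425.

I_new/I_old ≈ 1.42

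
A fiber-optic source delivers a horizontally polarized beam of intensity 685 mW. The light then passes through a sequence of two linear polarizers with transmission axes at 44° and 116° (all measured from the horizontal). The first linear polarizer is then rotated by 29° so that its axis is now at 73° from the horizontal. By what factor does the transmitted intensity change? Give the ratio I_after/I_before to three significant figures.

I_new/I_old ≈ 0.925

Before rotation:
By Malus's law, I₁ = I₀ cos²(44° − 0°) = I₀ cos²(44°) = 0.5174 I₀.
I₂ = I₁ cos²(116° − 44°) = 0.5174 I₀ · cos²(72°) = 0.04941 I₀.
After rotation:
I₁ = I₀ cos²(73° − 0°) = I₀ cos²(73°) = 0.08548 I₀.
I₂ = I₁ cos²(116° − 73°) = 0.08548 I₀ · cos²(43°) = 0.04572 I₀.
Ratio = 0.04572 / 0.04941 = 0.9253.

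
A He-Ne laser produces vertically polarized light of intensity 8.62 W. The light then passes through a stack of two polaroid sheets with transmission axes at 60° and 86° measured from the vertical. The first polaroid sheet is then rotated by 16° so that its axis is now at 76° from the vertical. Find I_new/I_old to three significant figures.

Before rotation:
I₁ = I₀ cos²(60° − 0°) = I₀ cos²(60°) = 0.25 I₀.
I₂ = I₁ cos²(86° − 60°) = 0.25 I₀ · cos²(26°) = 0.202 I₀.
After rotation:
I₁ = I₀ cos²(76° − 0°) = I₀ cos²(76°) = 0.05853 I₀.
I₂ = I₁ cos²(86° − 76°) = 0.05853 I₀ · cos²(10°) = 0.05676 I₀.
Ratio = 0.05676 / 0.202 = 0.2811.

I_new/I_old ≈ 0.281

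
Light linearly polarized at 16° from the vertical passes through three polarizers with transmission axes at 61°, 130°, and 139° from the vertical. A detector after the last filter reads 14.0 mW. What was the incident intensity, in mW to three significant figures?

I₀ ≈ 223 mW

By Malus's law, I₁ = I₀ cos²(61° − 16°) = I₀ cos²(45°) = 0.5 I₀.
I₂ = I₁ cos²(130° − 61°) = 0.5 I₀ · cos²(69°) = 0.06421 I₀.
I₃ = I₂ cos²(139° − 130°) = 0.06421 I₀ · cos²(9°) = 0.06264 I₀.
So 14.0 mW = 0.06264 I₀, giving I₀ = 14.0/0.06264 = 223.5 mW.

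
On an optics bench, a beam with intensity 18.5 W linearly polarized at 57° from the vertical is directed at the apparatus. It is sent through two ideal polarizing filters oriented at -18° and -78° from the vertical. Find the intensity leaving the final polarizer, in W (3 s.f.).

I₁ = 18.5 W · cos²(75°) = 1.239 W.
I₂ = I₁ · cos²(60°) = 1.239 · 0.25 = 0.3098 W.

I ≈ 0.310 W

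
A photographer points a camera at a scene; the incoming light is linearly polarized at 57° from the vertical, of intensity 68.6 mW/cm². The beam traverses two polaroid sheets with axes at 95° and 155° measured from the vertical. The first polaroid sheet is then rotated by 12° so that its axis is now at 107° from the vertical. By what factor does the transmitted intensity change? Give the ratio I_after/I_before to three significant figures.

I_new/I_old ≈ 1.19

Before rotation:
By Malus's law, I₁ = I₀ cos²(95° − 57°) = I₀ cos²(38°) = 0.621 I₀.
I₂ = I₁ cos²(155° − 95°) = 0.621 I₀ · cos²(60°) = 0.1552 I₀.
After rotation:
I₁ = I₀ cos²(107° − 57°) = I₀ cos²(50°) = 0.4132 I₀.
I₂ = I₁ cos²(155° − 107°) = 0.4132 I₀ · cos²(48°) = 0.185 I₀.
Ratio = 0.185 / 0.1552 = 1.192.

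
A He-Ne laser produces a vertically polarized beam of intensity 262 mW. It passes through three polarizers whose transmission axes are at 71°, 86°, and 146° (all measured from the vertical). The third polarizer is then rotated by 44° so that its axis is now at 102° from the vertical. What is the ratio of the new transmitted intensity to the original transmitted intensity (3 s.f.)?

I_new/I_old ≈ 3.70

Before rotation:
By Malus's law, I₁ = I₀ cos²(71° − 0°) = I₀ cos²(71°) = 0.106 I₀.
I₂ = I₁ cos²(86° − 71°) = 0.106 I₀ · cos²(15°) = 0.09889 I₀.
I₃ = I₂ cos²(146° − 86°) = 0.09889 I₀ · cos²(60°) = 0.02472 I₀.
After rotation:
I₁ = I₀ cos²(71° − 0°) = I₀ cos²(71°) = 0.106 I₀.
I₂ = I₁ cos²(86° − 71°) = 0.106 I₀ · cos²(15°) = 0.09889 I₀.
I₃ = I₂ cos²(102° − 86°) = 0.09889 I₀ · cos²(16°) = 0.09138 I₀.
Ratio = 0.09138 / 0.02472 = 3.696.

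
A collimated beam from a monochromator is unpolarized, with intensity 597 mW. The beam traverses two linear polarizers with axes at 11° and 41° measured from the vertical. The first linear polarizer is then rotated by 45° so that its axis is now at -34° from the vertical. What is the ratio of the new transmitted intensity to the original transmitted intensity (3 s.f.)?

Before rotation:
Unpolarized light through the first polarizer → I₁ = ½ I₀, now polarized at 11°.
I₂ = I₁ cos²(41° − 11°) = 0.5 I₀ · cos²(30°) = 0.375 I₀.
After rotation:
Unpolarized light through the first polarizer → I₁ = ½ I₀, now polarized at -34°.
I₂ = I₁ cos²(41° + 34°) = 0.5 I₀ · cos²(75°) = 0.03349 I₀.
Ratio = 0.03349 / 0.375 = 0.08932.

I_new/I_old ≈ 0.0893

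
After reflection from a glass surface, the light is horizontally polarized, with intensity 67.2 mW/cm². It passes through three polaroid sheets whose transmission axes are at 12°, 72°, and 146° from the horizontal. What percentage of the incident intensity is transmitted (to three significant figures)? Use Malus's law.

≈ 1.82%

By Malus's law, I₁ = 67.2 mW/cm² · cos²(12°) = 64.3 mW/cm².
I₂ = I₁ · cos²(60°) = 64.3 · 0.25 = 16.07 mW/cm².
I₃ = I₂ · cos²(74°) = 16.07 · 0.07598 = 1.221 mW/cm².
That is 1.817% of the incident intensity.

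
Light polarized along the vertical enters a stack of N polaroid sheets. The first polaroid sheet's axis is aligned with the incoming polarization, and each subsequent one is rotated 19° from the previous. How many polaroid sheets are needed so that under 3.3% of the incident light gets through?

First polarizer is aligned with the polarization: full transmission.
Each further stage multiplies by cos²(19°) = 0.894.
After N polarizers: T = 0.894^(N−1). Require T < 0.033 ⇒ N−1 > ln(0.033)/ln(0.894) = 30.45, so N−1 ≥ 31 and N = 32.
Check: N=32 gives T = 0.03101 < 0.033; N=31 gives T = 0.03469.

N = 32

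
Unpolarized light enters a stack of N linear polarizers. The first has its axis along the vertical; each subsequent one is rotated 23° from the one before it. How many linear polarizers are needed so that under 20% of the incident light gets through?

N = 7

First polarizer halves the unpolarized light: factor 1/2.
Each further stage multiplies by cos²(23°) = 0.8473.
After N polarizers: T = 0.5·0.8473^(N−1). Require T < 0.20 ⇒ N−1 > ln(0.20/0.5)/ln(0.8473) = 5.53, so N−1 ≥ 6 and N = 7.
Check: N=7 gives T = 0.185 < 0.20; N=6 gives T = 0.2184.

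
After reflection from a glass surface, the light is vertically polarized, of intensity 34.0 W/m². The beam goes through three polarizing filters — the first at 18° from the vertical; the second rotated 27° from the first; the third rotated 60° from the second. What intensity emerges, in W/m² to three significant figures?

I ≈ 6.10 W/m²

I₁ = 34.0 W/m² · cos²(18°) = 30.75 W/m².
I₂ = I₁ · cos²(27°) = 30.75 · 0.7939 = 24.41 W/m².
I₃ = I₂ · cos²(60°) = 24.41 · 0.25 = 6.104 W/m².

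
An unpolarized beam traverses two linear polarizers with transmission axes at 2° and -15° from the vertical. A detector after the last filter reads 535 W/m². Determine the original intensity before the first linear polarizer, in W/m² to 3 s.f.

Unpolarized light through the first polarizer → I₁ = ½ I₀, now polarized at 2°.
I₂ = I₁ cos²(-15° − 2°) = 0.5 I₀ · cos²(17°) = 0.4573 I₀.
So 535 W/m² = 0.4573 I₀, giving I₀ = 535/0.4573 = 1170 W/m².

I₀ ≈ 1170 W/m²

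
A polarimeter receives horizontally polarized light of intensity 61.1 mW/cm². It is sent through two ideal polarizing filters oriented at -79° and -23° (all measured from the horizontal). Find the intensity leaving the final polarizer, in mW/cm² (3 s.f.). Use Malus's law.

By Malus's law, I₁ = 61.1 mW/cm² · cos²(79°) = 2.225 mW/cm².
I₂ = I₁ · cos²(56°) = 2.225 · 0.3127 = 0.6956 mW/cm².

I ≈ 0.696 mW/cm²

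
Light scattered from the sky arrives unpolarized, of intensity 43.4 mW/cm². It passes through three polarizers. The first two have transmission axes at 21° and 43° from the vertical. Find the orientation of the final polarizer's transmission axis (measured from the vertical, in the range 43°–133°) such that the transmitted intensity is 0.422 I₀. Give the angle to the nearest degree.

Unpolarized light through the first polarizer → I₁ = ½ I₀, now polarized at 21°.
I₂ = I₁ cos²(43° − 21°) = 0.5 I₀ · cos²(22°) = 0.4298 I₀.
Need I₃/I₀ = 0.422, so cos²(θ − 43°) = 0.422 / 0.4298 = 0.9818.
θ − 43° = arccos(√0.9818) = 7.8°, giving θ ≈ 43 + 7.8 = 50.8°.

θ ≈ 51°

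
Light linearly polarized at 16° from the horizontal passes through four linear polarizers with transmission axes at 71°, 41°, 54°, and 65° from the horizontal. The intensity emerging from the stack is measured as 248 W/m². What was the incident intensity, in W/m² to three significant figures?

I₀ ≈ 1100 W/m²

I₁ = I₀ cos²(71° − 16°) = I₀ cos²(55°) = 0.329 I₀.
I₂ = I₁ cos²(41° − 71°) = 0.329 I₀ · cos²(30°) = 0.2467 I₀.
I₃ = I₂ cos²(54° − 41°) = 0.2467 I₀ · cos²(13°) = 0.2343 I₀.
I₄ = I₃ cos²(65° − 54°) = 0.2343 I₀ · cos²(11°) = 0.2257 I₀.
So 248 W/m² = 0.2257 I₀, giving I₀ = 248/0.2257 = 1099 W/m².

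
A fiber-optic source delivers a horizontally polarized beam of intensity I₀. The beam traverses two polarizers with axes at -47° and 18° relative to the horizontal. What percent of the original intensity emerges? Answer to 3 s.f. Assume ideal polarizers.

≈ 8.31%

By Malus's law, I₁ = I₀ cos²(-47° − 0°) = I₀ cos²(47°) = 0.4651 I₀.
I₂ = I₁ cos²(18° + 47°) = 0.4651 I₀ · cos²(65°) = 0.08307 I₀.
That is 8.307% of the incident intensity.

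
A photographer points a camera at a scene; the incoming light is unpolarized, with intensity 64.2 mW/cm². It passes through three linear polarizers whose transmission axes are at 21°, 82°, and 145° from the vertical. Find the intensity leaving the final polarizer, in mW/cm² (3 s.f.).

Unpolarized light through the first polarizer → I₁ = 64.2 mW/cm²/2 = 32.1 mW/cm², polarized at 21°.
I₂ = I₁ · cos²(61°) = 32.1 · 0.235 = 7.545 mW/cm².
I₃ = I₂ · cos²(63°) = 7.545 · 0.2061 = 1.555 mW/cm².

I ≈ 1.56 mW/cm²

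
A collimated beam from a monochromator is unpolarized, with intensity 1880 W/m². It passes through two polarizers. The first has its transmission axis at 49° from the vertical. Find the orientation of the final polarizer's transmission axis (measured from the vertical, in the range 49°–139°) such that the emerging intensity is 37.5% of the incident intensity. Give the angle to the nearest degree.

Unpolarized light through the first polarizer → I₁ = ½ I₀, now polarized at 49°.
Need I₂/I₀ = 0.375, so cos²(θ − 49°) = 0.375 / 0.5 = 0.75.
θ − 49° = arccos(√0.75) = 30.0°, giving θ ≈ 49 + 30.0 = 79.0°.

θ ≈ 79°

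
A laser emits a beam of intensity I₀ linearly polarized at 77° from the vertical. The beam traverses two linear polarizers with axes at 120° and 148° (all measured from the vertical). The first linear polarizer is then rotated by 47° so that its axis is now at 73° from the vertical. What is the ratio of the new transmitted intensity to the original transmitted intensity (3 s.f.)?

Before rotation:
By Malus's law, I₁ = I₀ cos²(120° − 77°) = I₀ cos²(43°) = 0.5349 I₀.
I₂ = I₁ cos²(148° − 120°) = 0.5349 I₀ · cos²(28°) = 0.417 I₀.
After rotation:
I₁ = I₀ cos²(73° − 77°) = I₀ cos²(4°) = 0.9951 I₀.
I₂ = I₁ cos²(148° − 73°) = 0.9951 I₀ · cos²(75°) = 0.06666 I₀.
Ratio = 0.06666 / 0.417 = 0.1599.

I_new/I_old ≈ 0.160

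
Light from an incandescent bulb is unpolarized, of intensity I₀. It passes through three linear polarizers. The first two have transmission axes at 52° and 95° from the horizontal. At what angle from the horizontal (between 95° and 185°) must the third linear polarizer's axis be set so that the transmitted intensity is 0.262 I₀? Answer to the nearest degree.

θ ≈ 103°

Unpolarized light through the first polarizer → I₁ = ½ I₀, now polarized at 52°.
I₂ = I₁ cos²(95° − 52°) = 0.5 I₀ · cos²(43°) = 0.2674 I₀.
Need I₃/I₀ = 0.262, so cos²(θ − 95°) = 0.262 / 0.2674 = 0.9797.
θ − 95° = arccos(√0.9797) = 8.2°, giving θ ≈ 95 + 8.2 = 103.2°.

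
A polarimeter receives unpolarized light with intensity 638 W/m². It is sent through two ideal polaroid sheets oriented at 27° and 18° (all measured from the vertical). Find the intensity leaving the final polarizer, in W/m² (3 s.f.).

I ≈ 311 W/m²

Unpolarized light through the first polarizer → I₁ = 638 W/m²/2 = 319 W/m², polarized at 27°.
I₂ = I₁ · cos²(9°) = 319 · 0.9755 = 311.2 W/m².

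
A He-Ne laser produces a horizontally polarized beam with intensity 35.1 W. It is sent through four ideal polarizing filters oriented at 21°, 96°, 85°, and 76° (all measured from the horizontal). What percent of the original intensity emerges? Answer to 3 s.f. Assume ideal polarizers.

By Malus's law, I₁ = 35.1 W · cos²(21°) = 30.59 W.
I₂ = I₁ · cos²(75°) = 30.59 · 0.06699 = 2.049 W.
I₃ = I₂ · cos²(11°) = 2.049 · 0.9636 = 1.975 W.
I₄ = I₃ · cos²(9°) = 1.975 · 0.9755 = 1.926 W.
That is 5.488% of the incident intensity.

≈ 5.49%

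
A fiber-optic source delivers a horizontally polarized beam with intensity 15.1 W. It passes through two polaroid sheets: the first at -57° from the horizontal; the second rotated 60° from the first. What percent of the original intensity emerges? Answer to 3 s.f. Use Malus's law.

≈ 7.42%

By Malus's law, I₁ = 15.1 W · cos²(57°) = 4.479 W.
I₂ = I₁ · cos²(60°) = 4.479 · 0.25 = 1.12 W.
That is 7.416% of the incident intensity.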